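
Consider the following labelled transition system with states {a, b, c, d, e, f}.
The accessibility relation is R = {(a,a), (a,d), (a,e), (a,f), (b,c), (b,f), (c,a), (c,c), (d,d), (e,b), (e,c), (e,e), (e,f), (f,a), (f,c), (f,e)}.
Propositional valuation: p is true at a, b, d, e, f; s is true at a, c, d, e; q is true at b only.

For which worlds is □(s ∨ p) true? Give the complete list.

Let φ = □(s ∨ p). Evaluate φ at each world:
  a (successors {a, d, e, f}): φ is true.
  b (successors {c, f}): φ is true.
  c (successors {a, c}): φ is true.
  d (successors {d}): φ is true.
  e (successors {b, c, e, f}): φ is true.
  f (successors {a, c, e}): φ is true.
For instance, at b:
  At b: □(s ∨ p) requires s ∨ p at every successor {c, f}.
    At c: s ∨ p is true.
    At f: s ∨ p is true.
  So □(s ∨ p) is true at b.
Satisfying worlds: {a, b, c, d, e, f}

a, b, c, d, e, f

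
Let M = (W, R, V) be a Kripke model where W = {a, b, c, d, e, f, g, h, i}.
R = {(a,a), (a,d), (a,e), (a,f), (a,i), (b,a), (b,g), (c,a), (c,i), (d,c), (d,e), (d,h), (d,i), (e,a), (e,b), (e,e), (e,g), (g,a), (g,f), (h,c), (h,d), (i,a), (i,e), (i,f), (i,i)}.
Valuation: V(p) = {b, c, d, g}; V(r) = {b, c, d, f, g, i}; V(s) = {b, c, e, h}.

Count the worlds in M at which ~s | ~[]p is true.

8

Let φ = ~s | ~[]p. Evaluate φ at each world:
  a (successors {a, d, e, f, i}): φ is true.
  b (successors {a, g}): φ is true.
  c (successors {a, i}): φ is true.
  d (successors {c, e, h, i}): φ is true.
  e (successors {a, b, e, g}): φ is true.
  f (successors ∅): φ is true.
  g (successors {a, f}): φ is true.
  h (successors {c, d}): φ is false.
  i (successors {a, e, f, i}): φ is true.
For instance, at e:
  At e: ~s is false, ~[]p is true, so ~s | ~[]p is true.
    At e: []p is false, so ~[]p is true.
      At e: []p requires p at every successor {a, b, e, g}.
        p fails at a, so []p is false at e.
Satisfying worlds: {a, b, c, d, e, f, g, i}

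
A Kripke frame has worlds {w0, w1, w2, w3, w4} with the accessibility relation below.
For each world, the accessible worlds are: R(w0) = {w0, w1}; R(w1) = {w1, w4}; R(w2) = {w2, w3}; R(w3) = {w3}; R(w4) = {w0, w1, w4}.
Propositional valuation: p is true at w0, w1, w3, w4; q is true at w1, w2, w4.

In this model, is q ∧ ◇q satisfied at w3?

No

Recall that ◇ψ holds at a world iff ψ holds at some accessible world.
At w3: q is false, ◇q is false, so q ∧ ◇q is false.
  At w3: ◇q requires q at some successor in {w3}.
    At w3: q is false.
  So ◇q is false at w3.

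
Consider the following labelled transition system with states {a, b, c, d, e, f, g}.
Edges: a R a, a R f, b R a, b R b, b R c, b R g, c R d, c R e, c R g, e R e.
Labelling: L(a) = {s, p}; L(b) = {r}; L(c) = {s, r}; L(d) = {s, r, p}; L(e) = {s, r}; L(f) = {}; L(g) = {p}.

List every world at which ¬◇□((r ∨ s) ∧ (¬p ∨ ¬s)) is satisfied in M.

d, f, g

Let φ = ¬◇□((r ∨ s) ∧ (¬p ∨ ¬s)). Evaluate φ at each world:
  a (successors {a, f}): φ is false.
  b (successors {a, b, c, g}): φ is false.
  c (successors {d, e, g}): φ is false.
  d (successors ∅): φ is true.
  e (successors {e}): φ is false.
  f (successors ∅): φ is true.
  g (successors ∅): φ is true.
For instance, at c:
  At c: ◇□((r ∨ s) ∧ (¬p ∨ ¬s)) is true, so ¬◇□((r ∨ s) ∧ (¬p ∨ ¬s)) is false.
    At c: ◇□((r ∨ s) ∧ (¬p ∨ ¬s)) requires □((r ∨ s) ∧ (¬p ∨ ¬s)) at some successor in {d, e, g}.
      □((r ∨ s) ∧ (¬p ∨ ¬s)) holds at d, so ◇□((r ∨ s) ∧ (¬p ∨ ¬s)) is true at c.
Satisfying worlds: {d, f, g}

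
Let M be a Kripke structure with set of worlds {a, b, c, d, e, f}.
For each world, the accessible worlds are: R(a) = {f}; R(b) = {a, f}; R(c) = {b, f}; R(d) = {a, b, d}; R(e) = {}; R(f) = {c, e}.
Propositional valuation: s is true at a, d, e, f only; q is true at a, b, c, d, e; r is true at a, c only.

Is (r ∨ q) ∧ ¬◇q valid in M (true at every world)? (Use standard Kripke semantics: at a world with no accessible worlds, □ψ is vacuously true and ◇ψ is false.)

Recall that ◇ψ holds at a world iff ψ holds at some accessible world.
Let φ = (r ∨ q) ∧ ¬◇q. Evaluate φ at each world:
  a (successors {f}): φ is true.
  b (successors {a, f}): φ is false.
  c (successors {b, f}): φ is false.
  d (successors {a, b, d}): φ is false.
  e (successors ∅): φ is true.
  f (successors {c, e}): φ is false.
Detail at b (counterexample):
  At b: r ∨ q is true, ¬◇q is false, so (r ∨ q) ∧ ¬◇q is false.
    At b: ◇q is true, so ¬◇q is false.
      At b: ◇q requires q at some successor in {a, f}.
        q holds at a, so ◇q is true at b.

No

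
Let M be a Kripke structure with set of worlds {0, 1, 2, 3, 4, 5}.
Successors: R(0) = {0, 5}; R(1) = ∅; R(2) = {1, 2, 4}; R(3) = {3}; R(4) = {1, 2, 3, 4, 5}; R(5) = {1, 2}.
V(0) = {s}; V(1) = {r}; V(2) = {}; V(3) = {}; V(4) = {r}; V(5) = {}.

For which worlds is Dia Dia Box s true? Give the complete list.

Recall that Box ψ holds at a world iff ψ holds at every accessible world, and Dia ψ holds iff ψ holds at some accessible world.
Let φ = Dia Dia Box s. Evaluate φ at each world:
  0 (successors {0, 5}): φ is true.
  1 (successors ∅): φ is false.
  2 (successors {1, 2, 4}): φ is true.
  3 (successors {3}): φ is false.
  4 (successors {1, 2, 3, 4, 5}): φ is true.
  5 (successors {1, 2}): φ is true.
For instance, at 0:
  At 0: Dia Dia Box s requires Dia Box s at some successor in {0, 5}.
    Dia Box s holds at 5, so Dia Dia Box s is true at 0.
      At 5: Dia Box s requires Box s at some successor in {1, 2}.
        Box s holds at 1, so Dia Box s is true at 5.
Satisfying worlds: {0, 2, 4, 5}

0, 2, 4, 5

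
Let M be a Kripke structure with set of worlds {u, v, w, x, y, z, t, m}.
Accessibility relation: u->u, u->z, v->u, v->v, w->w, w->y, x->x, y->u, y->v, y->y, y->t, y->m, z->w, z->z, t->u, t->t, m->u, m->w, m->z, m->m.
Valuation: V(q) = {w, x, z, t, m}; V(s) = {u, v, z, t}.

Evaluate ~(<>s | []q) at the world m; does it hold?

At m: <>s | []q is true, so ~(<>s | []q) is false.
  At m: <>s is true, []q is false, so <>s | []q is true.
    At m: <>s requires s at some successor in {u, w, z, m}.
      s holds at u, so <>s is true at m.
    At m: []q requires q at every successor {u, w, z, m}.
      q fails at u, so []q is false at m.

No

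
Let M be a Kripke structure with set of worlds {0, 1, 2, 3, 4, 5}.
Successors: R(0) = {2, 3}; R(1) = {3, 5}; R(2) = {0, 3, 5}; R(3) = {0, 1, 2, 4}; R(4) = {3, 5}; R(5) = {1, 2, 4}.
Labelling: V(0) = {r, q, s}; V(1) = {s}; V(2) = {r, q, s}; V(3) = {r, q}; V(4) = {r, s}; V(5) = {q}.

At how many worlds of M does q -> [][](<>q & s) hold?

Let φ = q -> [][](<>q & s). Evaluate φ at each world:
  0 (successors {2, 3}): φ is false.
  1 (successors {3, 5}): φ is true.
  2 (successors {0, 3, 5}): φ is false.
  3 (successors {0, 1, 2, 4}): φ is false.
  4 (successors {3, 5}): φ is true.
  5 (successors {1, 2, 4}): φ is false.
For instance, at 2:
  At 2: q is true, [][](<>q & s) is false, so q -> [][](<>q & s) is false.
    At 2: [][](<>q & s) requires [](<>q & s) at every successor {0, 3, 5}.
      [](<>q & s) fails at 0, so [][](<>q & s) is false at 2.
Satisfying worlds: {1, 4}

2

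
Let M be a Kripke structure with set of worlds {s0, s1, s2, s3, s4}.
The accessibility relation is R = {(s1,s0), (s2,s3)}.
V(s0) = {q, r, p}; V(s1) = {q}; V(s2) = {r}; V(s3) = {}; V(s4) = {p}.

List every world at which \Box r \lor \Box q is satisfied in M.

s0, s1, s3, s4

Recall that \Box ψ holds at a world iff ψ holds at every accessible world, and \Diamond ψ holds iff ψ holds at some accessible world.
Let φ = \Box r \lor \Box q. Evaluate φ at each world:
  s0 (successors ∅): φ is true.
  s1 (successors {s0}): φ is true.
  s2 (successors {s3}): φ is false.
  s3 (successors ∅): φ is true.
  s4 (successors ∅): φ is true.
For instance, at s2:
  At s2: \Box r is false, \Box q is false, so \Box r \lor \Box q is false.
    At s2: \Box r requires r at every successor {s3}.
      r fails at s3, so \Box r is false at s2.
    At s2: \Box q requires q at every successor {s3}.
      q fails at s3, so \Box q is false at s2.
Satisfying worlds: {s0, s1, s3, s4}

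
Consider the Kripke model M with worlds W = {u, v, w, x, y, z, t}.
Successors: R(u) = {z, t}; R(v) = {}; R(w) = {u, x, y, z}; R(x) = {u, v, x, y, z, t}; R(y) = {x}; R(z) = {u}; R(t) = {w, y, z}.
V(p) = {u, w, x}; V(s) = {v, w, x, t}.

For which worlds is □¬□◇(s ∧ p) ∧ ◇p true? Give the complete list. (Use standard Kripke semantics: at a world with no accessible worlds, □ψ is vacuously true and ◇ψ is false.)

y, z

Recall that □ψ holds at a world iff ψ holds at every accessible world, and ◇ψ holds iff ψ holds at some accessible world.
Let φ = □¬□◇(s ∧ p) ∧ ◇p. Evaluate φ at each world:
  u (successors {z, t}): φ is false.
  v (successors ∅): φ is false.
  w (successors {u, x, y, z}): φ is false.
  x (successors {u, v, x, y, z, t}): φ is false.
  y (successors {x}): φ is true.
  z (successors {u}): φ is true.
  t (successors {w, y, z}): φ is false.
For instance, at u:
  At u: □¬□◇(s ∧ p) is true, ◇p is false, so □¬□◇(s ∧ p) ∧ ◇p is false.
    At u: □¬□◇(s ∧ p) requires ¬□◇(s ∧ p) at every successor {z, t}.
      At z: ¬□◇(s ∧ p) is true.
      At t: ¬□◇(s ∧ p) is true.
    So □¬□◇(s ∧ p) is true at u.
    At u: ◇p requires p at some successor in {z, t}.
      At z: p is false.
      At t: p is false.
    So ◇p is false at u.
Satisfying worlds: {y, z}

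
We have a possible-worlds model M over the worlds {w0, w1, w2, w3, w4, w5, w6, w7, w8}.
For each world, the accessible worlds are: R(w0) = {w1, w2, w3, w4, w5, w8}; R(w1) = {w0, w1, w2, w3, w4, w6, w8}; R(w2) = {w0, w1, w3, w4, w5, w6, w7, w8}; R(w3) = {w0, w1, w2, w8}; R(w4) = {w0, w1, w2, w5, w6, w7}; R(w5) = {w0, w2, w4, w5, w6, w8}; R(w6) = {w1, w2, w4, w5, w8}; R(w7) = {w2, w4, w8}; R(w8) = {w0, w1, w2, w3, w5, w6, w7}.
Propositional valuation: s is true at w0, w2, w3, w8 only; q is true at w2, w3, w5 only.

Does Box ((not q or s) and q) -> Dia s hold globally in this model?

Let φ = Box ((not q or s) and q) -> Dia s. Evaluate φ at each world:
  w0 (successors {w1, w2, w3, w4, w5, w8}): φ is true.
  w1 (successors {w0, w1, w2, w3, w4, w6, w8}): φ is true.
  w2 (successors {w0, w1, w3, w4, w5, w6, w7, w8}): φ is true.
  w3 (successors {w0, w1, w2, w8}): φ is true.
  w4 (successors {w0, w1, w2, w5, w6, w7}): φ is true.
  w5 (successors {w0, w2, w4, w5, w6, w8}): φ is true.
  w6 (successors {w1, w2, w4, w5, w8}): φ is true.
  w7 (successors {w2, w4, w8}): φ is true.
  w8 (successors {w0, w1, w2, w3, w5, w6, w7}): φ is true.
For instance, at w6:
  At w6: Box ((not q or s) and q) is false, Dia s is true, so Box ((not q or s) and q) -> Dia s is true.
    At w6: Box ((not q or s) and q) requires (not q or s) and q at every successor {w1, w2, w4, w5, w8}.
      (not q or s) and q fails at w1, so Box ((not q or s) and q) is false at w6.
    At w6: Dia s requires s at some successor in {w1, w2, w4, w5, w8}.
      s holds at w2, so Dia s is true at w6.

Yes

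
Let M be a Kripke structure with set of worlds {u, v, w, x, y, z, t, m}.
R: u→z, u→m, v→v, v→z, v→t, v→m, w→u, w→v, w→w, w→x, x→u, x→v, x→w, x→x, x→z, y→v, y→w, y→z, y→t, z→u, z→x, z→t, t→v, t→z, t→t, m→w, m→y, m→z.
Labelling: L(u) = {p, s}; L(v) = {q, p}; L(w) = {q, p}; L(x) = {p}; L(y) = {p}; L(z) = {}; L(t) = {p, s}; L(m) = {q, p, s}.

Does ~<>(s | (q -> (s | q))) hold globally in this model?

No

Recall that <>ψ holds at a world iff ψ holds at some accessible world.
Let φ = ~<>(s | (q -> (s | q))). Evaluate φ at each world:
  u (successors {z, m}): φ is false.
  v (successors {v, z, t, m}): φ is false.
  w (successors {u, v, w, x}): φ is false.
  x (successors {u, v, w, x, z}): φ is false.
  y (successors {v, w, z, t}): φ is false.
  z (successors {u, x, t}): φ is false.
  t (successors {v, z, t}): φ is false.
  m (successors {w, y, z}): φ is false.
Detail at u (counterexample):
  At u: <>(s | (q -> (s | q))) is true, so ~<>(s | (q -> (s | q))) is false.
    At u: <>(s | (q -> (s | q))) requires s | (q -> (s | q)) at some successor in {z, m}.
      s | (q -> (s | q)) holds at z, so <>(s | (q -> (s | q))) is true at u.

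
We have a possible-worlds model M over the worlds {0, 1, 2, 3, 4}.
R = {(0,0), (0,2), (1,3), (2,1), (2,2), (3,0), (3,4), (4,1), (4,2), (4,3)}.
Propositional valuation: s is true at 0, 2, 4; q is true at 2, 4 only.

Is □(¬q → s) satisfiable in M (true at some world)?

Yes

Recall that □ψ holds at a world iff ψ holds at every accessible world, and ◇ψ holds iff ψ holds at some accessible world.
Let φ = □(¬q → s). Evaluate φ at each world:
  0 (successors {0, 2}): φ is true.
  1 (successors {3}): φ is false.
  2 (successors {1, 2}): φ is false.
  3 (successors {0, 4}): φ is true.
  4 (successors {1, 2, 3}): φ is false.
Detail at 0 (witness):
  At 0: □(¬q → s) requires ¬q → s at every successor {0, 2}.
    At 0: ¬q → s is true.
    At 2: ¬q → s is true.
  So □(¬q → s) is true at 0.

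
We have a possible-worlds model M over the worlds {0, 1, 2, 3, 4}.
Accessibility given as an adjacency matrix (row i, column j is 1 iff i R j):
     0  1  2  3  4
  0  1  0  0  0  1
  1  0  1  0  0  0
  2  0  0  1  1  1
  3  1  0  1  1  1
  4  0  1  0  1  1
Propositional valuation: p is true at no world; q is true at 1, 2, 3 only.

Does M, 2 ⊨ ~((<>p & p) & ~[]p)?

Yes

Recall that []ψ holds at a world iff ψ holds at every accessible world, and <>ψ holds iff ψ holds at some accessible world.
At 2: (<>p & p) & ~[]p is false, so ~((<>p & p) & ~[]p) is true.
  At 2: <>p & p is false, ~[]p is true, so (<>p & p) & ~[]p is false.
    At 2: <>p is false, p is false, so <>p & p is false.
      At 2: <>p requires p at some successor in {2, 3, 4}.
        At 2: p is false.
        At 3: p is false.
        At 4: p is false.
      So <>p is false at 2.
    At 2: []p is false, so ~[]p is true.
      At 2: []p requires p at every successor {2, 3, 4}.
        p fails at 2, so []p is false at 2.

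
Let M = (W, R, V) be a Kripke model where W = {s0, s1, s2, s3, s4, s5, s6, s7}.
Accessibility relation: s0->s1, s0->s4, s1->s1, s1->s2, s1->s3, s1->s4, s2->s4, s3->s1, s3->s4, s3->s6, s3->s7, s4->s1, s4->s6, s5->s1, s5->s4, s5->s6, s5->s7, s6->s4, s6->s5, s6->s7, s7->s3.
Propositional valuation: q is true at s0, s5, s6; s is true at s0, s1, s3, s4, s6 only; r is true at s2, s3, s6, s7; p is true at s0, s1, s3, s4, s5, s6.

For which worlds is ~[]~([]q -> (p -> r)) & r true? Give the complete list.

Let φ = ~[]~([]q -> (p -> r)) & r. Evaluate φ at each world:
  s0 (successors {s1, s4}): φ is false.
  s1 (successors {s1, s2, s3, s4}): φ is false.
  s2 (successors {s4}): φ is true.
  s3 (successors {s1, s4, s6, s7}): φ is true.
  s4 (successors {s1, s6}): φ is false.
  s5 (successors {s1, s4, s6, s7}): φ is false.
  s6 (successors {s4, s5, s7}): φ is true.
  s7 (successors {s3}): φ is true.
For instance, at s5:
  At s5: ~[]~([]q -> (p -> r)) is true, r is false, so ~[]~([]q -> (p -> r)) & r is false.
    At s5: []~([]q -> (p -> r)) is false, so ~[]~([]q -> (p -> r)) is true.
      At s5: []~([]q -> (p -> r)) requires ~([]q -> (p -> r)) at every successor {s1, s4, s6, s7}.
        ~([]q -> (p -> r)) fails at s1, so []~([]q -> (p -> r)) is false at s5.
Satisfying worlds: {s2, s3, s6, s7}

s2, s3, s6, s7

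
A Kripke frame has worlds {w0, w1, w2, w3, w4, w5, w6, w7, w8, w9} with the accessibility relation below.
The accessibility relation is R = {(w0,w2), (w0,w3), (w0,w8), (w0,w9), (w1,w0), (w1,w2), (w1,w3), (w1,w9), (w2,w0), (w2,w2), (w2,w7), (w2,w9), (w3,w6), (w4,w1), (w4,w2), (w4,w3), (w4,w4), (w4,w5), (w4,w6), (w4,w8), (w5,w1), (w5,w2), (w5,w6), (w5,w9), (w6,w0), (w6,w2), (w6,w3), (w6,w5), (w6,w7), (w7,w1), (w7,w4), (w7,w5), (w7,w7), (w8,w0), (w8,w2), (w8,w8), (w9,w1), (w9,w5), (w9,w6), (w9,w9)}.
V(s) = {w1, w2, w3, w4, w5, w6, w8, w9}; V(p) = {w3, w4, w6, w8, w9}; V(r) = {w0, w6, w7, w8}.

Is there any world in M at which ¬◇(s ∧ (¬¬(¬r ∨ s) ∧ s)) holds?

No

Let φ = ¬◇(s ∧ (¬¬(¬r ∨ s) ∧ s)). Evaluate φ at each world:
  w0 (successors {w2, w3, w8, w9}): φ is false.
  w1 (successors {w0, w2, w3, w9}): φ is false.
  w2 (successors {w0, w2, w7, w9}): φ is false.
  w3 (successors {w6}): φ is false.
  w4 (successors {w1, w2, w3, w4, w5, w6, w8}): φ is false.
  w5 (successors {w1, w2, w6, w9}): φ is false.
  w6 (successors {w0, w2, w3, w5, w7}): φ is false.
  w7 (successors {w1, w4, w5, w7}): φ is false.
  w8 (successors {w0, w2, w8}): φ is false.
  w9 (successors {w1, w5, w6, w9}): φ is false.
For instance, at w4:
  At w4: ◇(s ∧ (¬¬(¬r ∨ s) ∧ s)) is true, so ¬◇(s ∧ (¬¬(¬r ∨ s) ∧ s)) is false.
    At w4: ◇(s ∧ (¬¬(¬r ∨ s) ∧ s)) requires s ∧ (¬¬(¬r ∨ s) ∧ s) at some successor in {w1, w2, w3, w4, w5, w6, w8}.
      s ∧ (¬¬(¬r ∨ s) ∧ s) holds at w1, so ◇(s ∧ (¬¬(¬r ∨ s) ∧ s)) is true at w4.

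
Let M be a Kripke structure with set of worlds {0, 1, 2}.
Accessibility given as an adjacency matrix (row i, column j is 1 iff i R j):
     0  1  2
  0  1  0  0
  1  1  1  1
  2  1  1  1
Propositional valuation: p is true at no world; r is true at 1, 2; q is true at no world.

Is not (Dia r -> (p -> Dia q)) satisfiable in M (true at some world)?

Let φ = not (Dia r -> (p -> Dia q)). Evaluate φ at each world:
  0 (successors {0}): φ is false.
  1 (successors {0, 1, 2}): φ is false.
  2 (successors {0, 1, 2}): φ is false.
For instance, at 2:
  At 2: Dia r -> (p -> Dia q) is true, so not (Dia r -> (p -> Dia q)) is false.
    At 2: Dia r is true, p -> Dia q is true, so Dia r -> (p -> Dia q) is true.
      At 2: Dia r requires r at some successor in {0, 1, 2}.
        r holds at 1, so Dia r is true at 2.
      At 2: p is false, Dia q is false, so p -> Dia q is true.

No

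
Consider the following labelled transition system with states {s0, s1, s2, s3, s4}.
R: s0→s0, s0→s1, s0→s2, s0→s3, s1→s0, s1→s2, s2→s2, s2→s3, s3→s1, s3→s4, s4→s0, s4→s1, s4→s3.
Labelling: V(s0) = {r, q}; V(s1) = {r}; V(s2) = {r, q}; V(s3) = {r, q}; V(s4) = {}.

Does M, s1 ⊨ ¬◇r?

No

At s1: ◇r is true, so ¬◇r is false.
  At s1: ◇r requires r at some successor in {s0, s2}.
    r holds at s0, so ◇r is true at s1.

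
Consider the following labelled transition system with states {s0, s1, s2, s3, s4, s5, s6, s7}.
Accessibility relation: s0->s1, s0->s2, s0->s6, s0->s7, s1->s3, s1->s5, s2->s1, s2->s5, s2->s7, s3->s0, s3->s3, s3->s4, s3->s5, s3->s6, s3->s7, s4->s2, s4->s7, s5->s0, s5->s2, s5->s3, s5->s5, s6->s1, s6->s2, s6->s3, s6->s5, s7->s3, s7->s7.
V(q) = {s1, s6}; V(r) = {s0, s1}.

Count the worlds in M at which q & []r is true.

Let φ = q & []r. Evaluate φ at each world:
  s0 (successors {s1, s2, s6, s7}): φ is false.
  s1 (successors {s3, s5}): φ is false.
  s2 (successors {s1, s5, s7}): φ is false.
  s3 (successors {s0, s3, s4, s5, s6, s7}): φ is false.
  s4 (successors {s2, s7}): φ is false.
  s5 (successors {s0, s2, s3, s5}): φ is false.
  s6 (successors {s1, s2, s3, s5}): φ is false.
  s7 (successors {s3, s7}): φ is false.
For instance, at s6:
  At s6: q is true, []r is false, so q & []r is false.
    At s6: []r requires r at every successor {s1, s2, s3, s5}.
      r fails at s2, so []r is false at s6.
Satisfying worlds: none.

0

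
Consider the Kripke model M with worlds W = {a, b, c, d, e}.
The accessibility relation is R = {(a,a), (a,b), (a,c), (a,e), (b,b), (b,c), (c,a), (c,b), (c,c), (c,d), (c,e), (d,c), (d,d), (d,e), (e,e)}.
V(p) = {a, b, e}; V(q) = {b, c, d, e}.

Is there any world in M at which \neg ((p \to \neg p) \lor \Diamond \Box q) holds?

No

Recall that \Box ψ holds at a world iff ψ holds at every accessible world, and \Diamond ψ holds iff ψ holds at some accessible world.
Let φ = \neg ((p \to \neg p) \lor \Diamond \Box q). Evaluate φ at each world:
  a (successors {a, b, c, e}): φ is false.
  b (successors {b, c}): φ is false.
  c (successors {a, b, c, d, e}): φ is false.
  d (successors {c, d, e}): φ is false.
  e (successors {e}): φ is false.
For instance, at c:
  At c: (p \to \neg p) \lor \Diamond \Box q is true, so \neg ((p \to \neg p) \lor \Diamond \Box q) is false.
    At c: p \to \neg p is true, \Diamond \Box q is true, so (p \to \neg p) \lor \Diamond \Box q is true.
      At c: \Diamond \Box q requires \Box q at some successor in {a, b, c, d, e}.
        \Box q holds at b, so \Diamond \Box q is true at c.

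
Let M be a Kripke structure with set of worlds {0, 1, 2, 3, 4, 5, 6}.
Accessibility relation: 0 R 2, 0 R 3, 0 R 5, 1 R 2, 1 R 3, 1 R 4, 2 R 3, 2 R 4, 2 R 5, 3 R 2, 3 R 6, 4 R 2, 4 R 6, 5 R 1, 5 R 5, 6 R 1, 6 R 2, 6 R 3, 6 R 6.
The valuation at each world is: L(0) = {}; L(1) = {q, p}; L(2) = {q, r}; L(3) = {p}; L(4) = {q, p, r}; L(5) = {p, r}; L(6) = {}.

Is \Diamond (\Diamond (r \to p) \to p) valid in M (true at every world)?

No

Recall that \Diamond ψ holds at a world iff ψ holds at some accessible world.
Let φ = \Diamond (\Diamond (r \to p) \to p). Evaluate φ at each world:
  0 (successors {2, 3, 5}): φ is true.
  1 (successors {2, 3, 4}): φ is true.
  2 (successors {3, 4, 5}): φ is true.
  3 (successors {2, 6}): φ is false.
  4 (successors {2, 6}): φ is false.
  5 (successors {1, 5}): φ is true.
  6 (successors {1, 2, 3, 6}): φ is true.
Detail at 3 (counterexample):
  At 3: \Diamond (\Diamond (r \to p) \to p) requires \Diamond (r \to p) \to p at some successor in {2, 6}.
    At 2: \Diamond (r \to p) \to p is false.
    At 6: \Diamond (r \to p) \to p is false.
  So \Diamond (\Diamond (r \to p) \to p) is false at 3.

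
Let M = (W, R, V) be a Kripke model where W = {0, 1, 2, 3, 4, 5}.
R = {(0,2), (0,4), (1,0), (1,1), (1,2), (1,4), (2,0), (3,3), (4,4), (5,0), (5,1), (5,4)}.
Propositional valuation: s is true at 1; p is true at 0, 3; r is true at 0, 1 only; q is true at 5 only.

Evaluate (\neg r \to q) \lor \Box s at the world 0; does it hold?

At 0: \neg r \to q is true, \Box s is false, so (\neg r \to q) \lor \Box s is true.
  At 0: \Box s requires s at every successor {2, 4}.
    s fails at 2, so \Box s is false at 0.

Yes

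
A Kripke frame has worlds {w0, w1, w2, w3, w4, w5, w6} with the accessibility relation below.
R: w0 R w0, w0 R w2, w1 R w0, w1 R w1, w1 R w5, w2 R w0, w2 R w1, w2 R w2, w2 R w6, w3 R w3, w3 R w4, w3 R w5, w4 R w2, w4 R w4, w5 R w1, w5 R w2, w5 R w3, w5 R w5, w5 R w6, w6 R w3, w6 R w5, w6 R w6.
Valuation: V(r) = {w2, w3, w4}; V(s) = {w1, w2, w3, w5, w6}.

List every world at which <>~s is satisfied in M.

w0, w1, w2, w3, w4

Recall that <>ψ holds at a world iff ψ holds at some accessible world.
Let φ = <>~s. Evaluate φ at each world:
  w0 (successors {w0, w2}): φ is true.
  w1 (successors {w0, w1, w5}): φ is true.
  w2 (successors {w0, w1, w2, w6}): φ is true.
  w3 (successors {w3, w4, w5}): φ is true.
  w4 (successors {w2, w4}): φ is true.
  w5 (successors {w1, w2, w3, w5, w6}): φ is false.
  w6 (successors {w3, w5, w6}): φ is false.
For instance, at w2:
  At w2: <>~s requires ~s at some successor in {w0, w1, w2, w6}.
    ~s holds at w0, so <>~s is true at w2.
Satisfying worlds: {w0, w1, w2, w3, w4}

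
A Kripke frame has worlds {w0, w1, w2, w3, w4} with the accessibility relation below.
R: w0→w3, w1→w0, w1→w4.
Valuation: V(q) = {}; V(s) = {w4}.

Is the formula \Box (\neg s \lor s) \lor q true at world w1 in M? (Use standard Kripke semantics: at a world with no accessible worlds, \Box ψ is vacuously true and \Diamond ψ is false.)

Yes

At w1: \Box (\neg s \lor s) is true, q is false, so \Box (\neg s \lor s) \lor q is true.
  At w1: \Box (\neg s \lor s) requires \neg s \lor s at every successor {w0, w4}.
    At w0: \neg s \lor s is true.
    At w4: \neg s \lor s is true.
  So \Box (\neg s \lor s) is true at w1.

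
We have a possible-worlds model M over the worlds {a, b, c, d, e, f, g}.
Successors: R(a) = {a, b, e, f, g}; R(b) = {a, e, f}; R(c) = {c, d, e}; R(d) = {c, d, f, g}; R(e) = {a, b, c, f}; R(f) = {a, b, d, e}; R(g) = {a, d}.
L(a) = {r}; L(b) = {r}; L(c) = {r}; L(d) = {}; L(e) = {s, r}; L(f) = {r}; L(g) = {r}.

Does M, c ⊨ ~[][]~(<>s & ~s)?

Yes

At c: [][]~(<>s & ~s) is false, so ~[][]~(<>s & ~s) is true.
  At c: [][]~(<>s & ~s) requires []~(<>s & ~s) at every successor {c, d, e}.
    []~(<>s & ~s) fails at c, so [][]~(<>s & ~s) is false at c.
      At c: []~(<>s & ~s) requires ~(<>s & ~s) at every successor {c, d, e}.
        ~(<>s & ~s) fails at c, so []~(<>s & ~s) is false at c.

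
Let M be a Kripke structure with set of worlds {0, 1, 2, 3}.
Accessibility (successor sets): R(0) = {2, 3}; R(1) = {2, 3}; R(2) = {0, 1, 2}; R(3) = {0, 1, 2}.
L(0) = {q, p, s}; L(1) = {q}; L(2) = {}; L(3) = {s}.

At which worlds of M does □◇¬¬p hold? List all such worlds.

0, 1

Let φ = □◇¬¬p. Evaluate φ at each world:
  0 (successors {2, 3}): φ is true.
  1 (successors {2, 3}): φ is true.
  2 (successors {0, 1, 2}): φ is false.
  3 (successors {0, 1, 2}): φ is false.
For instance, at 0:
  At 0: □◇¬¬p requires ◇¬¬p at every successor {2, 3}.
      At 2: ◇¬¬p requires ¬¬p at some successor in {0, 1, 2}.
        ¬¬p holds at 0, so ◇¬¬p is true at 2.
      At 3: ◇¬¬p requires ¬¬p at some successor in {0, 1, 2}.
        ¬¬p holds at 0, so ◇¬¬p is true at 3.
  So □◇¬¬p is true at 0.
Satisfying worlds: {0, 1}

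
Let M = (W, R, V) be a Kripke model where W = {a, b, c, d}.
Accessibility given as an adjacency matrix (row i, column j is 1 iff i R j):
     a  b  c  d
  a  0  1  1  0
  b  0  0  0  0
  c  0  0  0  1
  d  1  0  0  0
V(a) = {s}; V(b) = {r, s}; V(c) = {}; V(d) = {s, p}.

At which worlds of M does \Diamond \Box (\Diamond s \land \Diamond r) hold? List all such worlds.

a, c

Recall that \Box ψ holds at a world iff ψ holds at every accessible world, and \Diamond ψ holds iff ψ holds at some accessible world.
Let φ = \Diamond \Box (\Diamond s \land \Diamond r). Evaluate φ at each world:
  a (successors {b, c}): φ is true.
  b (successors ∅): φ is false.
  c (successors {d}): φ is true.
  d (successors {a}): φ is false.
For instance, at c:
  At c: \Diamond \Box (\Diamond s \land \Diamond r) requires \Box (\Diamond s \land \Diamond r) at some successor in {d}.
    \Box (\Diamond s \land \Diamond r) holds at d, so \Diamond \Box (\Diamond s \land \Diamond r) is true at c.
      At d: \Box (\Diamond s \land \Diamond r) requires \Diamond s \land \Diamond r at every successor {a}.
        At a: \Diamond s \land \Diamond r is true.
      So \Box (\Diamond s \land \Diamond r) is true at d.
Satisfying worlds: {a, c}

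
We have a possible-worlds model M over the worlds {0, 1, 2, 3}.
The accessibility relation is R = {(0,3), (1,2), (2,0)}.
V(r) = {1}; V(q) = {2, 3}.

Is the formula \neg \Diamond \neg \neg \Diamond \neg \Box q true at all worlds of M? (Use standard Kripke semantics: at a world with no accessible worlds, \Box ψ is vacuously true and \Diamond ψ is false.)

Recall that \Box ψ holds at a world iff ψ holds at every accessible world, and \Diamond ψ holds iff ψ holds at some accessible world.
Let φ = \neg \Diamond \neg \neg \Diamond \neg \Box q. Evaluate φ at each world:
  0 (successors {3}): φ is true.
  1 (successors {2}): φ is true.
  2 (successors {0}): φ is true.
  3 (successors ∅): φ is true.
For instance, at 1:
  At 1: \Diamond \neg \neg \Diamond \neg \Box q is false, so \neg \Diamond \neg \neg \Diamond \neg \Box q is true.
    At 1: \Diamond \neg \neg \Diamond \neg \Box q requires \neg \neg \Diamond \neg \Box q at some successor in {2}.
      At 2: \neg \neg \Diamond \neg \Box q is false.
    So \Diamond \neg \neg \Diamond \neg \Box q is false at 1.

Yes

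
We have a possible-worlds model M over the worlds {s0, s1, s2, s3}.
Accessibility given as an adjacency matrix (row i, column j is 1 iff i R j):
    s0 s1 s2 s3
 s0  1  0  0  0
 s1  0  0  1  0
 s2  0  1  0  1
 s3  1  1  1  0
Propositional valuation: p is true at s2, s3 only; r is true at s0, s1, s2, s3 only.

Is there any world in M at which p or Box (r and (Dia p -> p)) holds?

Yes

Recall that Box ψ holds at a world iff ψ holds at every accessible world, and Dia ψ holds iff ψ holds at some accessible world.
Let φ = p or Box (r and (Dia p -> p)). Evaluate φ at each world:
  s0 (successors {s0}): φ is true.
  s1 (successors {s2}): φ is true.
  s2 (successors {s1, s3}): φ is true.
  s3 (successors {s0, s1, s2}): φ is true.
Detail at s0 (witness):
  At s0: p is false, Box (r and (Dia p -> p)) is true, so p or Box (r and (Dia p -> p)) is true.
    At s0: Box (r and (Dia p -> p)) requires r and (Dia p -> p) at every successor {s0}.
      At s0: r and (Dia p -> p) is true.
    So Box (r and (Dia p -> p)) is true at s0.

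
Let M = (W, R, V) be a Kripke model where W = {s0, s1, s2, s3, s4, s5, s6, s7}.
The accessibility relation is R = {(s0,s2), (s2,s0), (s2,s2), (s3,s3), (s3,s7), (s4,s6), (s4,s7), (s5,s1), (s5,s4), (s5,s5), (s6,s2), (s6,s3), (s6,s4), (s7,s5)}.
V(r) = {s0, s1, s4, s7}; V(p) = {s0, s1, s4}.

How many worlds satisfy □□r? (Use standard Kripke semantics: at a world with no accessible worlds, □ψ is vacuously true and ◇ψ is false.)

Let φ = □□r. Evaluate φ at each world:
  s0 (successors {s2}): φ is false.
  s1 (successors ∅): φ is true.
  s2 (successors {s0, s2}): φ is false.
  s3 (successors {s3, s7}): φ is false.
  s4 (successors {s6, s7}): φ is false.
  s5 (successors {s1, s4, s5}): φ is false.
  s6 (successors {s2, s3, s4}): φ is false.
  s7 (successors {s5}): φ is false.
For instance, at s4:
  At s4: □□r requires □r at every successor {s6, s7}.
    □r fails at s6, so □□r is false at s4.
      At s6: □r requires r at every successor {s2, s3, s4}.
        r fails at s2, so □r is false at s6.
Satisfying worlds: {s1}

1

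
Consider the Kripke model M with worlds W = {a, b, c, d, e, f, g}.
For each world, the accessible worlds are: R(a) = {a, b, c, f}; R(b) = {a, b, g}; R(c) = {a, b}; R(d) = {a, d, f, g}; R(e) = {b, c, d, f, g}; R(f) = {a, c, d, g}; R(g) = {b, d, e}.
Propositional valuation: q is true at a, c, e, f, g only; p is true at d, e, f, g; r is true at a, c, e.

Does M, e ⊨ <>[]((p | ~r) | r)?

Yes

At e: <>[]((p | ~r) | r) requires []((p | ~r) | r) at some successor in {b, c, d, f, g}.
  []((p | ~r) | r) holds at b, so <>[]((p | ~r) | r) is true at e.
    At b: []((p | ~r) | r) requires (p | ~r) | r at every successor {a, b, g}.
      At a: (p | ~r) | r is true.
      At b: (p | ~r) | r is true.
      At g: (p | ~r) | r is true.
    So []((p | ~r) | r) is true at b.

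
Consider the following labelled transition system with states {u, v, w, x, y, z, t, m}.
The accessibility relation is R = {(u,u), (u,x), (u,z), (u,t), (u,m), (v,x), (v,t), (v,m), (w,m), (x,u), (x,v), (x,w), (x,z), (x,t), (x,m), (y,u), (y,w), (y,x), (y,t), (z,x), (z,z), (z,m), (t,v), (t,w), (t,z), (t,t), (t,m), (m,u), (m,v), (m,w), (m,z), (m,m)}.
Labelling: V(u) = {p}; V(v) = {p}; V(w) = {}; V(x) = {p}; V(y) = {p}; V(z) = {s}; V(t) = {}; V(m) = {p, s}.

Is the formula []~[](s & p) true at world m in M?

Recall that []ψ holds at a world iff ψ holds at every accessible world, and <>ψ holds iff ψ holds at some accessible world.
At m: []~[](s & p) requires ~[](s & p) at every successor {u, v, w, z, m}.
  ~[](s & p) fails at w, so []~[](s & p) is false at m.
    At w: [](s & p) is true, so ~[](s & p) is false.
      At w: [](s & p) requires s & p at every successor {m}.
        At m: s & p is true.
      So [](s & p) is true at w.

No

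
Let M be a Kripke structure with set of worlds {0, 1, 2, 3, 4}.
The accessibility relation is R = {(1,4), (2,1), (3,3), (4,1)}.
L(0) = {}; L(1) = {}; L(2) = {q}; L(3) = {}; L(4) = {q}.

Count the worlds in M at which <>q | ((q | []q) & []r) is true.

Let φ = <>q | ((q | []q) & []r). Evaluate φ at each world:
  0 (successors ∅): φ is true.
  1 (successors {4}): φ is true.
  2 (successors {1}): φ is false.
  3 (successors {3}): φ is false.
  4 (successors {1}): φ is false.
For instance, at 3:
  At 3: <>q is false, (q | []q) & []r is false, so <>q | ((q | []q) & []r) is false.
    At 3: <>q requires q at some successor in {3}.
      At 3: q is false.
    So <>q is false at 3.
    At 3: q | []q is false, []r is false, so (q | []q) & []r is false.
      At 3: q is false, []q is false, so q | []q is false.
      At 3: []r requires r at every successor {3}.
        r fails at 3, so []r is false at 3.
Satisfying worlds: {0, 1}

2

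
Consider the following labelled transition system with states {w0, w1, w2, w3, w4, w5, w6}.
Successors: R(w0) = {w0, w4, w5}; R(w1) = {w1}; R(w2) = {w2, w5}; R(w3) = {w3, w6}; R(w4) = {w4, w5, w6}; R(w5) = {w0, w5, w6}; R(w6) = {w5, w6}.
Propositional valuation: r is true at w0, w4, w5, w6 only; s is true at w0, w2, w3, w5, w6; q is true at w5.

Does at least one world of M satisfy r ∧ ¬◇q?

Let φ = r ∧ ¬◇q. Evaluate φ at each world:
  w0 (successors {w0, w4, w5}): φ is false.
  w1 (successors {w1}): φ is false.
  w2 (successors {w2, w5}): φ is false.
  w3 (successors {w3, w6}): φ is false.
  w4 (successors {w4, w5, w6}): φ is false.
  w5 (successors {w0, w5, w6}): φ is false.
  w6 (successors {w5, w6}): φ is false.
For instance, at w6:
  At w6: r is true, ¬◇q is false, so r ∧ ¬◇q is false.
    At w6: ◇q is true, so ¬◇q is false.
      At w6: ◇q requires q at some successor in {w5, w6}.
        q holds at w5, so ◇q is true at w6.

No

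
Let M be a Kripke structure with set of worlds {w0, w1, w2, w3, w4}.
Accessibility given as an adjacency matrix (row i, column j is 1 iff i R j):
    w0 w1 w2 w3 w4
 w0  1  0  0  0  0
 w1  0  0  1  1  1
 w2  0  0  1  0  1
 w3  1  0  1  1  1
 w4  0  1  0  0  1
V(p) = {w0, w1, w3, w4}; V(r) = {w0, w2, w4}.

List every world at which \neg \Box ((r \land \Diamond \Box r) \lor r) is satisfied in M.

Let φ = \neg \Box ((r \land \Diamond \Box r) \lor r). Evaluate φ at each world:
  w0 (successors {w0}): φ is false.
  w1 (successors {w2, w3, w4}): φ is true.
  w2 (successors {w2, w4}): φ is false.
  w3 (successors {w0, w2, w3, w4}): φ is true.
  w4 (successors {w1, w4}): φ is true.
For instance, at w2:
  At w2: \Box ((r \land \Diamond \Box r) \lor r) is true, so \neg \Box ((r \land \Diamond \Box r) \lor r) is false.
    At w2: \Box ((r \land \Diamond \Box r) \lor r) requires (r \land \Diamond \Box r) \lor r at every successor {w2, w4}.
      At w2: (r \land \Diamond \Box r) \lor r is true.
      At w4: (r \land \Diamond \Box r) \lor r is true.
    So \Box ((r \land \Diamond \Box r) \lor r) is true at w2.
Satisfying worlds: {w1, w3, w4}

w1, w3, w4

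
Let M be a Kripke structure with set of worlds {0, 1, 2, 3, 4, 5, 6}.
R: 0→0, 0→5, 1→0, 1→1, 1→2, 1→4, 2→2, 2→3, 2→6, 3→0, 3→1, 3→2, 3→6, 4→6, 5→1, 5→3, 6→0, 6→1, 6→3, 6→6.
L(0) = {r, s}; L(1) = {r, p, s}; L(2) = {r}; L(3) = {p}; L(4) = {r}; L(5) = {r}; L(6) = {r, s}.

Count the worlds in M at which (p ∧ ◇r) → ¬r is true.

Let φ = (p ∧ ◇r) → ¬r. Evaluate φ at each world:
  0 (successors {0, 5}): φ is true.
  1 (successors {0, 1, 2, 4}): φ is false.
  2 (successors {2, 3, 6}): φ is true.
  3 (successors {0, 1, 2, 6}): φ is true.
  4 (successors {6}): φ is true.
  5 (successors {1, 3}): φ is true.
  6 (successors {0, 1, 3, 6}): φ is true.
For instance, at 5:
  At 5: p ∧ ◇r is false, ¬r is false, so (p ∧ ◇r) → ¬r is true.
    At 5: p is false, ◇r is true, so p ∧ ◇r is false.
      At 5: ◇r requires r at some successor in {1, 3}.
        r holds at 1, so ◇r is true at 5.
Satisfying worlds: {0, 2, 3, 4, 5, 6}

6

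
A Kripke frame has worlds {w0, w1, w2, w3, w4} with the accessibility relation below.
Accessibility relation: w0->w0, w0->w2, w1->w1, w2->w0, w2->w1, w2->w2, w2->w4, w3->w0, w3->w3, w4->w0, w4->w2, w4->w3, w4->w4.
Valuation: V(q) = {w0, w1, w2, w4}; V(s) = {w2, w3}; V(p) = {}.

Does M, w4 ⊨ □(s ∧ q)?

No

At w4: □(s ∧ q) requires s ∧ q at every successor {w0, w2, w3, w4}.
  s ∧ q fails at w0, so □(s ∧ q) is false at w4.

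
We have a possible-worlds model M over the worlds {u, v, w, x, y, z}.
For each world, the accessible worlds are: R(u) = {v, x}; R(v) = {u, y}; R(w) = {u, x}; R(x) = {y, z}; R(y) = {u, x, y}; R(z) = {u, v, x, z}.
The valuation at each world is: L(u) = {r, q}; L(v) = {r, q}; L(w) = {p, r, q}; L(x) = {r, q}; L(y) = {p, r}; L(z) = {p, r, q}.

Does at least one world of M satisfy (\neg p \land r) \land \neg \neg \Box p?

Let φ = (\neg p \land r) \land \neg \neg \Box p. Evaluate φ at each world:
  u (successors {v, x}): φ is false.
  v (successors {u, y}): φ is false.
  w (successors {u, x}): φ is false.
  x (successors {y, z}): φ is true.
  y (successors {u, x, y}): φ is false.
  z (successors {u, v, x, z}): φ is false.
Detail at x (witness):
  At x: \neg p \land r is true, \neg \neg \Box p is true, so (\neg p \land r) \land \neg \neg \Box p is true.
    At x: \neg \Box p is false, so \neg \neg \Box p is true.
      At x: \Box p is true, so \neg \Box p is false.

Yes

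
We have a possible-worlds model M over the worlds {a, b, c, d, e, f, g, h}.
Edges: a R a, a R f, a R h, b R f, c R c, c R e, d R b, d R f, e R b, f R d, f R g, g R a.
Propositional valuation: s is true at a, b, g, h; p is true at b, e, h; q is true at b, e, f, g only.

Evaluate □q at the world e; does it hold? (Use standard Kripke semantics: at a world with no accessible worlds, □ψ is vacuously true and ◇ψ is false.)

Yes

Recall that □ψ holds at a world iff ψ holds at every accessible world, and ◇ψ holds iff ψ holds at some accessible world.
At e: □q requires q at every successor {b}.
  At b: q is true.
So □q is true at e.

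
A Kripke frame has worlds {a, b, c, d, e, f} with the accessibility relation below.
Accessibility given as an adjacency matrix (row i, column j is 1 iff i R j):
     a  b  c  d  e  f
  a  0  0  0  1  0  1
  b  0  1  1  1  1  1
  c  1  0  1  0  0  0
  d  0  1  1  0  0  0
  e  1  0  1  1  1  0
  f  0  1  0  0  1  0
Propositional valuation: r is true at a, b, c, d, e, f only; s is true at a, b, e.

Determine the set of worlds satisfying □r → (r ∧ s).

a, b, e

Let φ = □r → (r ∧ s). Evaluate φ at each world:
  a (successors {d, f}): φ is true.
  b (successors {b, c, d, e, f}): φ is true.
  c (successors {a, c}): φ is false.
  d (successors {b, c}): φ is false.
  e (successors {a, c, d, e}): φ is true.
  f (successors {b, e}): φ is false.
For instance, at b:
  At b: □r is true, r ∧ s is true, so □r → (r ∧ s) is true.
    At b: □r requires r at every successor {b, c, d, e, f}.
      At b: r is true.
      At c: r is true.
      At d: r is true.
      At e: r is true.
      At f: r is true.
    So □r is true at b.
Satisfying worlds: {a, b, e}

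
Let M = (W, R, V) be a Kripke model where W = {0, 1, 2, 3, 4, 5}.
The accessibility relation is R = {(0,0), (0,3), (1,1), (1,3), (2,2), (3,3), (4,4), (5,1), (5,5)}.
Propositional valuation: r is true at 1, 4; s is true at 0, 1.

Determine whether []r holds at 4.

At 4: []r requires r at every successor {4}.
  At 4: r is true.
So []r is true at 4.

Yes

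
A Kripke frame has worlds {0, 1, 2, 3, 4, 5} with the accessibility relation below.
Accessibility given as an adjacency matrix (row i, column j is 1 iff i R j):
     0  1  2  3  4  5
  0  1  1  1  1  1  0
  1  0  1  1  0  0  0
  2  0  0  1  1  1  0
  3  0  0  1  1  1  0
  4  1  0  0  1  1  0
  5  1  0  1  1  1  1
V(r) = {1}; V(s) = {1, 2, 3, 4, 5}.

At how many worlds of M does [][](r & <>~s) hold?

Recall that []ψ holds at a world iff ψ holds at every accessible world, and <>ψ holds iff ψ holds at some accessible world.
Let φ = [][](r & <>~s). Evaluate φ at each world:
  0 (successors {0, 1, 2, 3, 4}): φ is false.
  1 (successors {1, 2}): φ is false.
  2 (successors {2, 3, 4}): φ is false.
  3 (successors {2, 3, 4}): φ is false.
  4 (successors {0, 3, 4}): φ is false.
  5 (successors {0, 2, 3, 4, 5}): φ is false.
For instance, at 3:
  At 3: [][](r & <>~s) requires [](r & <>~s) at every successor {2, 3, 4}.
    [](r & <>~s) fails at 2, so [][](r & <>~s) is false at 3.
      At 2: [](r & <>~s) requires r & <>~s at every successor {2, 3, 4}.
        r & <>~s fails at 2, so [](r & <>~s) is false at 2.
Satisfying worlds: none.

0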